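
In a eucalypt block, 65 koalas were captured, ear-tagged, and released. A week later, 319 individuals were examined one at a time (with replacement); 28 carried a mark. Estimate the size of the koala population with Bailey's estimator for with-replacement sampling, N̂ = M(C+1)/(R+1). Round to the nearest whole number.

N̂ = 65·(319+1)/(28+1) = 65·320/29 = 20800/29 ≈ 717.2 → 717

N ≈ 717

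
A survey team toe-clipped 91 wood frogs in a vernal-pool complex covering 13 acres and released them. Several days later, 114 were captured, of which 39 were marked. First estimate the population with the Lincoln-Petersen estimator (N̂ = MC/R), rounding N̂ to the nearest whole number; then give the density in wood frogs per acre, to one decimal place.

density ≈ 20.5 wood frogs per acre

N̂ = 91·114/39 = 10374/39 = 266
Density = N̂ / area = 266 / 13 ≈ 20.46 → 20.5 per acre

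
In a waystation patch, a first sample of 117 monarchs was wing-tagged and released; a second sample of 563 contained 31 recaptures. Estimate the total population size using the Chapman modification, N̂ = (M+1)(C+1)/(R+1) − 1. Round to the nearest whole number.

N ≈ 2079

N̂ = (117+1)(563+1)/(31+1) − 1 = 118·564/32 − 1
= 66552/32 − 1 ≈ 2079.8 − 1 ≈ 2078.8 → 2079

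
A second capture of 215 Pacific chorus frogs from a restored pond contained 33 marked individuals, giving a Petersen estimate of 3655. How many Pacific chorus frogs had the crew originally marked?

From N = M·C/R: M = N·R / C = 3655·33 / 215 = 120615 / 215 = 561.

M = 561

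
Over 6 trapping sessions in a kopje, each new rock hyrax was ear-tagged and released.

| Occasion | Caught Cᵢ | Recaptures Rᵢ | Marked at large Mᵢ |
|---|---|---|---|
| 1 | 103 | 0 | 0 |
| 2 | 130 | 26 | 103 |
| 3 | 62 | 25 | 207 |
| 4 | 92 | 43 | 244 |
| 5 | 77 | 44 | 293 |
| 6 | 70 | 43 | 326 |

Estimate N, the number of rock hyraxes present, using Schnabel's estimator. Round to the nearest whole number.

Σ MᵢCᵢ = 0·103 + 103·130 + 207·62 + 244·92 + 293·77 + 326·70 = 0 + 13390 + 12834 + 22448 + 22561 + 22820 = 94053
Σ Rᵢ = 0 + 26 + 25 + 43 + 44 + 43 = 181
N̂ = 94053 / 181 ≈ 519.6 → 520

N ≈ 520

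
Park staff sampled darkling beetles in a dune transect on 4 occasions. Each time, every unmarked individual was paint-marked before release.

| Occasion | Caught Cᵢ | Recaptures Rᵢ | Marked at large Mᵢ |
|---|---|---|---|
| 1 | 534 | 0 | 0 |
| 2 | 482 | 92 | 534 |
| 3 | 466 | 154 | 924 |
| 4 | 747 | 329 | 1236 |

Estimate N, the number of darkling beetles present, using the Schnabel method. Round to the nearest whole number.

Σ MᵢCᵢ = 0·534 + 534·482 + 924·466 + 1236·747 = 0 + 257388 + 430584 + 923292 = 1611264
Σ Rᵢ = 0 + 92 + 154 + 329 = 575
N̂ = 1611264 / 575 ≈ 2802.2 → 2802

N ≈ 2802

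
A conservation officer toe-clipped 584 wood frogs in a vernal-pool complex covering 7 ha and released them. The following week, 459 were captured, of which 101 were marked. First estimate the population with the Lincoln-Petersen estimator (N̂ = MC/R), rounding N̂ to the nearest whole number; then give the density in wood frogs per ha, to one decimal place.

N̂ = 584·459/101 = 268056/101 ≈ 2654.0 → 2654
Density = N̂ / area = 2654 / 7 ≈ 379.14 → 379.1 per ha

density ≈ 379.1 wood frogs per ha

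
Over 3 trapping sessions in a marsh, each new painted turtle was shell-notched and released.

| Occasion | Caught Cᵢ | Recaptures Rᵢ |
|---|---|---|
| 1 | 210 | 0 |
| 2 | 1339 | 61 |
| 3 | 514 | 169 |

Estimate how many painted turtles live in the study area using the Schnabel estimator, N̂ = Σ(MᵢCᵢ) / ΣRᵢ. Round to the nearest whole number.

N ≈ 4548

Marked at large before each occasion: Mᵢ = Σⱼ<ᵢ (Cⱼ − Rⱼ) → M1=0, M2=210, M3=1488
Σ MᵢCᵢ = 0·210 + 210·1339 + 1488·514 = 0 + 281190 + 764832 = 1046022
Σ Rᵢ = 0 + 61 + 169 = 230
N̂ = 1046022 / 230 ≈ 4547.9 → 4548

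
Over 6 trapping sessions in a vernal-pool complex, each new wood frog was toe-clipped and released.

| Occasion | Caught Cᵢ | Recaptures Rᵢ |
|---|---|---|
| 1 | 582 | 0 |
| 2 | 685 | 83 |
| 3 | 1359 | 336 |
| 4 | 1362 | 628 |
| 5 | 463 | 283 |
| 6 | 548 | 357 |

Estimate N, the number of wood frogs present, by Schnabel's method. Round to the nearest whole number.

N ≈ 4793

Marked at large before each occasion: Mᵢ = Σⱼ<ᵢ (Cⱼ − Rⱼ) → M1=0, M2=582, M3=1184, M4=2207, M5=2941, M6=3121
Σ MᵢCᵢ = 0·582 + 582·685 + 1184·1359 + 2207·1362 + 2941·463 + 3121·548 = 0 + 398670 + 1609056 + 3005934 + 1361683 + 1710308 = 8085651
Σ Rᵢ = 0 + 83 + 336 + 628 + 283 + 357 = 1687
N̂ = 8085651 / 1687 ≈ 4792.9 → 4793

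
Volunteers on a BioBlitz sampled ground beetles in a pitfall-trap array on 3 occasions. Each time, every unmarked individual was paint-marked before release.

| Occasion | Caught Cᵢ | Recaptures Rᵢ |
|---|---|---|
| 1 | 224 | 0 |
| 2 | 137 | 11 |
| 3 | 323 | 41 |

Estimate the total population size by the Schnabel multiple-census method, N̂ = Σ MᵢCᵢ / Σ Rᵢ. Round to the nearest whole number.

Marked at large before each occasion: Mᵢ = Σⱼ<ᵢ (Cⱼ − Rⱼ) → M1=0, M2=224, M3=350
Σ MᵢCᵢ = 0·224 + 224·137 + 350·323 = 0 + 30688 + 113050 = 143738
Σ Rᵢ = 0 + 11 + 41 = 52
N̂ = 143738 / 52 ≈ 2764.2 → 2764

N ≈ 2764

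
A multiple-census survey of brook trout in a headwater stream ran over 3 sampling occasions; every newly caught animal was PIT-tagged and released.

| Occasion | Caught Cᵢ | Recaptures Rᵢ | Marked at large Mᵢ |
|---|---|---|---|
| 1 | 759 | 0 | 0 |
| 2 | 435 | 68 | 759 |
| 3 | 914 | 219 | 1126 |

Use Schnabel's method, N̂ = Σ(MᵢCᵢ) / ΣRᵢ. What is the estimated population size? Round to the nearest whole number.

N ≈ 4736

Σ MᵢCᵢ = 0·759 + 759·435 + 1126·914 = 0 + 330165 + 1029164 = 1359329
Σ Rᵢ = 0 + 68 + 219 = 287
N̂ = 1359329 / 287 ≈ 4736.3 → 4736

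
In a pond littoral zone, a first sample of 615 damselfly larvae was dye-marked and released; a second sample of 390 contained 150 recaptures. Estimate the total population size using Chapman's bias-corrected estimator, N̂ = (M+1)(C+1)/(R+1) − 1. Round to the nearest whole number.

N ≈ 1594

N̂ = (615+1)(390+1)/(150+1) − 1 = 616·391/151 − 1
= 240856/151 − 1 ≈ 1595.1 − 1 ≈ 1594.1 → 1594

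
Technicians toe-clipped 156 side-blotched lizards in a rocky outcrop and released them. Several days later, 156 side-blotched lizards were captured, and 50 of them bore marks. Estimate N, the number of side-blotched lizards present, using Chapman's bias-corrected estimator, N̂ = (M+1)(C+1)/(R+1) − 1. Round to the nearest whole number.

N̂ = (156+1)(156+1)/(50+1) − 1 = 157·157/51 − 1
= 24649/51 − 1 ≈ 483.3 − 1 ≈ 482.3 → 482

N ≈ 482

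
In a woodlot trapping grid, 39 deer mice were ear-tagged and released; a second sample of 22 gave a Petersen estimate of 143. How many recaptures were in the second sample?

From N = M·C/R: R = M·C / N = 39·22 / 143 = 858 / 143 = 6.

R = 6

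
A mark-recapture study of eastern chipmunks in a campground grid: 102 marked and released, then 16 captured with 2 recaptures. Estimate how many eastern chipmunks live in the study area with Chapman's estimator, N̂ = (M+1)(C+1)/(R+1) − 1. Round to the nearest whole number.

N ≈ 583

N̂ = (102+1)(16+1)/(2+1) − 1 = 103·17/3 − 1
= 1751/3 − 1 ≈ 583.7 − 1 ≈ 582.7 → 583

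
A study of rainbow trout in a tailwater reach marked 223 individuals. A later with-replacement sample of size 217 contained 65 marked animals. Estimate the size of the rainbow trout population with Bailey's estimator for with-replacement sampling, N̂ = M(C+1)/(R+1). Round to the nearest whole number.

N̂ = 223·(217+1)/(65+1) = 223·218/66 = 48614/66 ≈ 736.6 → 737

N ≈ 737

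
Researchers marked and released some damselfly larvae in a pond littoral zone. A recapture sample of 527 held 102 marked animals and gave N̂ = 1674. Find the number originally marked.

M = 324

From N = M·C/R: M = N·R / C = 1674·102 / 527 = 170748 / 527 = 324.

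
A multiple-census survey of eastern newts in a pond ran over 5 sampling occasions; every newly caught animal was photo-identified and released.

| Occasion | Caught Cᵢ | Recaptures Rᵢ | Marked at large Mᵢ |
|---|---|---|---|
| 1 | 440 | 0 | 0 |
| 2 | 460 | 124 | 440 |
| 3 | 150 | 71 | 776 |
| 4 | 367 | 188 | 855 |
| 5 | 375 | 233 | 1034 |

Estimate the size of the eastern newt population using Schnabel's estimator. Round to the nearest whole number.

Σ MᵢCᵢ = 0·440 + 440·460 + 776·150 + 855·367 + 1034·375 = 0 + 202400 + 116400 + 313785 + 387750 = 1020335
Σ Rᵢ = 0 + 124 + 71 + 188 + 233 = 616
N̂ = 1020335 / 616 ≈ 1656.4 → 1656

N ≈ 1656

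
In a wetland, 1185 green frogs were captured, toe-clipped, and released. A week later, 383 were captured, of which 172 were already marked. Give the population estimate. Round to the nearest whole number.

If marked individuals mix randomly, R/C ≈ M/N, giving N ≈ M·C/R.
N = (1185 × 383) / 172 = 453855 / 172 ≈ 2638.7 → 2639

N ≈ 2639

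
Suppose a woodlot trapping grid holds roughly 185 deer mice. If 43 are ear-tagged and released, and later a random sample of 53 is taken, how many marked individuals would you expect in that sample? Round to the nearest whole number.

The marked fraction of the population is 43/185, so in a sample of 53 expect C·(M/N) marked.
E[R] = 43 × 53 / 185 = 2279 / 185 ≈ 12.3 → 12

expected recaptures ≈ 12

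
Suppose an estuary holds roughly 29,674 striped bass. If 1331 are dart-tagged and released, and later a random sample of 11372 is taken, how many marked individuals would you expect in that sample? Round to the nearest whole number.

Expected recaptures E[R] = M·C / N.
E[R] = 1331 × 11372 / 29674 = 15136132 / 29674 ≈ 510.1 → 510

expected recaptures ≈ 510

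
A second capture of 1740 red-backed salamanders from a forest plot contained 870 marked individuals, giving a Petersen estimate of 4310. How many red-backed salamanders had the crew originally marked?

From N = M·C/R: M = N·R / C = 4310·870 / 1740 = 3749700 / 1740 = 2155.

M = 2155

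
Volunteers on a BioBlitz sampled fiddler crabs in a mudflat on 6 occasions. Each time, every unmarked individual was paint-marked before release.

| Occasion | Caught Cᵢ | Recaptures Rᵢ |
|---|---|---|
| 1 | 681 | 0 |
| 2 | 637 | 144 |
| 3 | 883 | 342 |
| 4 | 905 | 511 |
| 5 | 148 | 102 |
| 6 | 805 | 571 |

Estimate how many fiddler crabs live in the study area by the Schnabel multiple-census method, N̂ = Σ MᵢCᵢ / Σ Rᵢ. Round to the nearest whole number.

N ≈ 3036

Marked at large before each occasion: Mᵢ = Σⱼ<ᵢ (Cⱼ − Rⱼ) → M1=0, M2=681, M3=1174, M4=1715, M5=2109, M6=2155
Σ MᵢCᵢ = 0·681 + 681·637 + 1174·883 + 1715·905 + 2109·148 + 2155·805 = 0 + 433797 + 1036642 + 1552075 + 312132 + 1734775 = 5069421
Σ Rᵢ = 0 + 144 + 342 + 511 + 102 + 571 = 1670
N̂ = 5069421 / 1670 ≈ 3035.6 → 3036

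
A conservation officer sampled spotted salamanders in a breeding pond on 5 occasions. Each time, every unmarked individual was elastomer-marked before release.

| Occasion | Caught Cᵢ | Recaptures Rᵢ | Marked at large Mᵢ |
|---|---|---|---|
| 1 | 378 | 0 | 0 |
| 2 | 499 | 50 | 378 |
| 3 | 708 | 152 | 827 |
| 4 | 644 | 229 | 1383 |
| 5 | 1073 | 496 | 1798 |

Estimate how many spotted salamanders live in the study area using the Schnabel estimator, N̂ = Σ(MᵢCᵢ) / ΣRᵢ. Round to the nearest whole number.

Σ MᵢCᵢ = 0·378 + 378·499 + 827·708 + 1383·644 + 1798·1073 = 0 + 188622 + 585516 + 890652 + 1929254 = 3594044
Σ Rᵢ = 0 + 50 + 152 + 229 + 496 = 927
N̂ = 3594044 / 927 ≈ 3877.1 → 3877

N ≈ 3877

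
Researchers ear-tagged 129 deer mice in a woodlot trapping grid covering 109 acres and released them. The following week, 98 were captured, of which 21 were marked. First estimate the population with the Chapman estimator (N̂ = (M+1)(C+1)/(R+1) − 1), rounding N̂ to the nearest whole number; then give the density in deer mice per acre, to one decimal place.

density ≈ 5.4 deer mice per acre

N̂ = 130·99/22 − 1 = 12870/22 − 1 = 584
Density = N̂ / area = 584 / 109 ≈ 5.36 → 5.4 per acre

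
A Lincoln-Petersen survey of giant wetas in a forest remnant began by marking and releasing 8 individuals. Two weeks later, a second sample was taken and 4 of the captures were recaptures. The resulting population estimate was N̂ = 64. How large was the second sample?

C = 32

From N = M·C/R: C = N·R / M = 64·4 / 8 = 256 / 8 = 32.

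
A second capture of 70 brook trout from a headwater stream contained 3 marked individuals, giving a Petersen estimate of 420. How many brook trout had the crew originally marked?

M = 18

From N = M·C/R: M = N·R / C = 420·3 / 70 = 1260 / 70 = 18.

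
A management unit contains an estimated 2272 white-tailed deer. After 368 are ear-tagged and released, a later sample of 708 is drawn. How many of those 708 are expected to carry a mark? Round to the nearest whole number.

expected recaptures ≈ 115

Expected recaptures E[R] = M·C / N.
E[R] = 368 × 708 / 2272 = 260544 / 2272 ≈ 114.7 → 115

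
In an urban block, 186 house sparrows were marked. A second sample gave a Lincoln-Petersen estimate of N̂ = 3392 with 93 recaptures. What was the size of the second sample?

From N = M·C/R: C = N·R / M = 3392·93 / 186 = 315456 / 186 = 1696.

C = 1696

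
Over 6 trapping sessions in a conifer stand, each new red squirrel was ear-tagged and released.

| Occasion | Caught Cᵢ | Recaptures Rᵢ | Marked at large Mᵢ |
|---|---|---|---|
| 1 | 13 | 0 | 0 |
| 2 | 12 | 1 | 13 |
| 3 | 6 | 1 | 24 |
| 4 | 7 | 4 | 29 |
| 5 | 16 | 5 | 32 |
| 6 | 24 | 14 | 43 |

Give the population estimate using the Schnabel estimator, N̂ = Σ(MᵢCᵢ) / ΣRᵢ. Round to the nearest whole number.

N ≈ 82

Σ MᵢCᵢ = 0·13 + 13·12 + 24·6 + 29·7 + 32·16 + 43·24 = 0 + 156 + 144 + 203 + 512 + 1032 = 2047
Σ Rᵢ = 0 + 1 + 1 + 4 + 5 + 14 = 25
N̂ = 2047 / 25 ≈ 81.9 → 82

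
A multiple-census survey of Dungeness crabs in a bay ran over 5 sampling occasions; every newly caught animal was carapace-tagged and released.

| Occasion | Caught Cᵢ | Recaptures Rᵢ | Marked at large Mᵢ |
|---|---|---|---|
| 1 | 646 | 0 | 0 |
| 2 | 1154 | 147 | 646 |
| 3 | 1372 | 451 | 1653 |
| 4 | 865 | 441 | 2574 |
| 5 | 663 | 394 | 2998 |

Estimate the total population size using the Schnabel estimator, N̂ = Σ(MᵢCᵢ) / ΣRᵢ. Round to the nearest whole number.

N ≈ 5044

Σ MᵢCᵢ = 0·646 + 646·1154 + 1653·1372 + 2574·865 + 2998·663 = 0 + 745484 + 2267916 + 2226510 + 1987674 = 7227584
Σ Rᵢ = 0 + 147 + 451 + 441 + 394 = 1433
N̂ = 7227584 / 1433 ≈ 5043.7 → 5044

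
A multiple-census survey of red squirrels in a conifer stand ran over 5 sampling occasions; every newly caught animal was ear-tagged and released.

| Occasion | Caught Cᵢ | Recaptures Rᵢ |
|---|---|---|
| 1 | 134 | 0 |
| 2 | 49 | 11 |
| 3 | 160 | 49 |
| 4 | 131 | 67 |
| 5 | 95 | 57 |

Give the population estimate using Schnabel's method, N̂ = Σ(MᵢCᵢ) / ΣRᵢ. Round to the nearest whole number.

N ≈ 566

Marked at large before each occasion: Mᵢ = Σⱼ<ᵢ (Cⱼ − Rⱼ) → M1=0, M2=134, M3=172, M4=283, M5=347
Σ MᵢCᵢ = 0·134 + 134·49 + 172·160 + 283·131 + 347·95 = 0 + 6566 + 27520 + 37073 + 32965 = 104124
Σ Rᵢ = 0 + 11 + 49 + 67 + 57 = 184
N̂ = 104124 / 184 ≈ 565.9 → 566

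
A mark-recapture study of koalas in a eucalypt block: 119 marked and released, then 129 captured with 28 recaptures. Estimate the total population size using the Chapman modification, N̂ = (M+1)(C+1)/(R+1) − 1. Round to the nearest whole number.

N̂ = (119+1)(129+1)/(28+1) − 1 = 120·130/29 − 1
= 15600/29 − 1 ≈ 537.9 − 1 ≈ 536.9 → 537

N ≈ 537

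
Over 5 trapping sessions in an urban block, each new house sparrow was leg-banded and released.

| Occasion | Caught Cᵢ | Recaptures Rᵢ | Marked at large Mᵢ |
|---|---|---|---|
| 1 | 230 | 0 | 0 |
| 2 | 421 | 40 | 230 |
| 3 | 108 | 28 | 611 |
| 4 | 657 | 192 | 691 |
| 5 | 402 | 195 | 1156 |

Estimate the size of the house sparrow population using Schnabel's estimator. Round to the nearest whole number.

N ≈ 2377

Σ MᵢCᵢ = 0·230 + 230·421 + 611·108 + 691·657 + 1156·402 = 0 + 96830 + 65988 + 453987 + 464712 = 1081517
Σ Rᵢ = 0 + 40 + 28 + 192 + 195 = 455
N̂ = 1081517 / 455 ≈ 2377.0 → 2377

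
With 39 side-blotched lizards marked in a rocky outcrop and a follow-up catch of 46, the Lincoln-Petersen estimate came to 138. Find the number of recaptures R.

From N = M·C/R: R = M·C / N = 39·46 / 138 = 1794 / 138 = 13.

R = 13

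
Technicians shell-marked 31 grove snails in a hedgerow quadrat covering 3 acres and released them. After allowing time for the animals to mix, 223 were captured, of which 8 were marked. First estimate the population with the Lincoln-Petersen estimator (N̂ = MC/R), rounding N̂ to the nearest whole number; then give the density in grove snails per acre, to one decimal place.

density ≈ 288.0 grove snails per acre

N̂ = 31·223/8 = 6913/8 ≈ 864.1 → 864
Density = N̂ / area = 864 / 3 = 288.0 per acre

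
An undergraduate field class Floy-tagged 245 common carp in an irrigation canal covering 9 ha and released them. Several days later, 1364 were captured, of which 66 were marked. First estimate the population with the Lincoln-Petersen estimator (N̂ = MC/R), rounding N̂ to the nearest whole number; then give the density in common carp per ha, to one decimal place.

N̂ = 245·1364/66 = 334180/66 ≈ 5063.3 → 5063
Density = N̂ / area = 5063 / 9 ≈ 562.56 → 562.6 per ha

density ≈ 562.6 common carp per ha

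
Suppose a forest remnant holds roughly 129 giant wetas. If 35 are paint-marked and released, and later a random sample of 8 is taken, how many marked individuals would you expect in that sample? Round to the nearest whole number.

The marked fraction of the population is 35/129, so in a sample of 8 expect C·(M/N) marked.
E[R] = 35 × 8 / 129 = 280 / 129 ≈ 2.2 → 2

expected recaptures ≈ 2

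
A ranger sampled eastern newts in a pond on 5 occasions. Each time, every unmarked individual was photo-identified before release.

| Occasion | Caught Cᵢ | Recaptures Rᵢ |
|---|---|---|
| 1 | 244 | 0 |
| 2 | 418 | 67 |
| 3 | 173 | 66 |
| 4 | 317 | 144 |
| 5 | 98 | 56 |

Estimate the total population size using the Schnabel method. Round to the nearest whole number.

N ≈ 1541

Marked at large before each occasion: Mᵢ = Σⱼ<ᵢ (Cⱼ − Rⱼ) → M1=0, M2=244, M3=595, M4=702, M5=875
Σ MᵢCᵢ = 0·244 + 244·418 + 595·173 + 702·317 + 875·98 = 0 + 101992 + 102935 + 222534 + 85750 = 513211
Σ Rᵢ = 0 + 67 + 66 + 144 + 56 = 333
N̂ = 513211 / 333 ≈ 1541.2 → 1541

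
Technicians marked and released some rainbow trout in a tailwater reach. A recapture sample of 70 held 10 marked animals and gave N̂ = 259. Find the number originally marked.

M = 37

From N = M·C/R: M = N·R / C = 259·10 / 70 = 2590 / 70 = 37.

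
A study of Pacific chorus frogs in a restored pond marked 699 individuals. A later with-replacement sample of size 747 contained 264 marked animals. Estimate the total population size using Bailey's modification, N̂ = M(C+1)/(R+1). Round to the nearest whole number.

N ≈ 1973

N̂ = 699·(747+1)/(264+1) = 699·748/265 = 522852/265 ≈ 1973.0 → 1973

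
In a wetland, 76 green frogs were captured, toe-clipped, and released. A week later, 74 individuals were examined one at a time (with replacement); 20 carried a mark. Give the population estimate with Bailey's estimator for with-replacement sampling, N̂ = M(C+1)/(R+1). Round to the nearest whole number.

N ≈ 271

N̂ = 76·(74+1)/(20+1) = 76·75/21 = 5700/21 ≈ 271.4 → 271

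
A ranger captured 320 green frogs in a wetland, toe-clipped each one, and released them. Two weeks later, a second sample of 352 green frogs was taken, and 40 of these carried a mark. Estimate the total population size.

N = 2816

Lincoln-Petersen assumes M/N = R/C, so N = M·C / R.
N = (320 × 352) / 40 = 112640 / 40 = 2816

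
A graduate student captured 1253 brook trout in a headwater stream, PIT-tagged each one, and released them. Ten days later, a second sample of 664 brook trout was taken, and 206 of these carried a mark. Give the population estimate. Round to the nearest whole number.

N ≈ 4039

N = (1253 × 664) / 206 = 831992 / 206 ≈ 4038.8 → 4039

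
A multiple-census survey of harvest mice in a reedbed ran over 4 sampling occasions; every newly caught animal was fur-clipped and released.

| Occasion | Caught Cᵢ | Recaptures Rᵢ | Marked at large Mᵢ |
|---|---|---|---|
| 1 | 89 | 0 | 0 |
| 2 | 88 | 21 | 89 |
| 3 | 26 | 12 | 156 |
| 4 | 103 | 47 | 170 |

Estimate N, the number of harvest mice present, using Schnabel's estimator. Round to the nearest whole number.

Σ MᵢCᵢ = 0·89 + 89·88 + 156·26 + 170·103 = 0 + 7832 + 4056 + 17510 = 29398
Σ Rᵢ = 0 + 21 + 12 + 47 = 80
N̂ = 29398 / 80 ≈ 367.48 → 367

N ≈ 367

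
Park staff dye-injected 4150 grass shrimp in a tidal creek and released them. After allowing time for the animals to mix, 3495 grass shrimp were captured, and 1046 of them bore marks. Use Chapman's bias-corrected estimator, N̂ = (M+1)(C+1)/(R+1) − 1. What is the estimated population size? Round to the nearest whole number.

N̂ = (4150+1)(3495+1)/(1046+1) − 1 = 4151·3496/1047 − 1
= 14511896/1047 − 1 ≈ 13860.45 − 1 ≈ 13859.45 → 13859

N ≈ 13,859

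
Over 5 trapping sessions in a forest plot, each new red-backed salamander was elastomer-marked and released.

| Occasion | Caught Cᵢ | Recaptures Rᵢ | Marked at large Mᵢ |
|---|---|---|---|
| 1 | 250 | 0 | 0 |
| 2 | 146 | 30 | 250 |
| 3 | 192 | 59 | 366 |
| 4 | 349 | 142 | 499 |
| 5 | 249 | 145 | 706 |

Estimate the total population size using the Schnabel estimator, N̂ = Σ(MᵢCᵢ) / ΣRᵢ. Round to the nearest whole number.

N ≈ 1215

Σ MᵢCᵢ = 0·250 + 250·146 + 366·192 + 499·349 + 706·249 = 0 + 36500 + 70272 + 174151 + 175794 = 456717
Σ Rᵢ = 0 + 30 + 59 + 142 + 145 = 376
N̂ = 456717 / 376 ≈ 1214.7 → 1215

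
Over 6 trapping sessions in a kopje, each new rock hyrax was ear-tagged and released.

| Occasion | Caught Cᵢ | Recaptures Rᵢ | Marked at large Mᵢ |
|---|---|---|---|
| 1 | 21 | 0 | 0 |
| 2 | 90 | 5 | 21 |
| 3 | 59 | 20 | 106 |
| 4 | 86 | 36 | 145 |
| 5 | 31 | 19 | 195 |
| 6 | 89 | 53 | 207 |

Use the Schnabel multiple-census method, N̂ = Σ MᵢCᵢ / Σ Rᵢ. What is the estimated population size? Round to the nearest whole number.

N ≈ 339

Σ MᵢCᵢ = 0·21 + 21·90 + 106·59 + 145·86 + 195·31 + 207·89 = 0 + 1890 + 6254 + 12470 + 6045 + 18423 = 45082
Σ Rᵢ = 0 + 5 + 20 + 36 + 19 + 53 = 133
N̂ = 45082 / 133 ≈ 339.0 → 339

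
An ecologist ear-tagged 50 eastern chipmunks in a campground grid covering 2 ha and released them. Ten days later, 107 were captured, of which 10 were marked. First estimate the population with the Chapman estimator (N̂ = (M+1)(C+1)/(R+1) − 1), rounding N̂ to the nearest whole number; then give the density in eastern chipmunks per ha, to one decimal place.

N̂ = 51·108/11 − 1 = 5508/11 − 1 ≈ 499.7 → 500
Density = N̂ / area = 500 / 2 = 250.0 per ha

density ≈ 250.0 eastern chipmunks per ha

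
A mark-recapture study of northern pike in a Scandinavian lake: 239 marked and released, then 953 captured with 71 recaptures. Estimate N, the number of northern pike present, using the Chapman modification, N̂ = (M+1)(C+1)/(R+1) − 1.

N̂ = (239+1)(953+1)/(71+1) − 1 = 240·954/72 − 1
= 228960/72 − 1 = 3180 − 1 = 3179

N = 3179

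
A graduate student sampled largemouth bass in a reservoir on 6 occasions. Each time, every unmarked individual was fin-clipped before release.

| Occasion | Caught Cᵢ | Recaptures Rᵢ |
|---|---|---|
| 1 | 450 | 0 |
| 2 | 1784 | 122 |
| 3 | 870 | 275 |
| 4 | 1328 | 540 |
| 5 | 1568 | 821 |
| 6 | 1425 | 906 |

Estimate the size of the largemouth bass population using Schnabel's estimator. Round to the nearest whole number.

N ≈ 6667

Marked at large before each occasion: Mᵢ = Σⱼ<ᵢ (Cⱼ − Rⱼ) → M1=0, M2=450, M3=2112, M4=2707, M5=3495, M6=4242
Σ MᵢCᵢ = 0·450 + 450·1784 + 2112·870 + 2707·1328 + 3495·1568 + 4242·1425 = 0 + 802800 + 1837440 + 3594896 + 5480160 + 6044850 = 17760146
Σ Rᵢ = 0 + 122 + 275 + 540 + 821 + 906 = 2664
N̂ = 17760146 / 2664 ≈ 6666.7 → 6667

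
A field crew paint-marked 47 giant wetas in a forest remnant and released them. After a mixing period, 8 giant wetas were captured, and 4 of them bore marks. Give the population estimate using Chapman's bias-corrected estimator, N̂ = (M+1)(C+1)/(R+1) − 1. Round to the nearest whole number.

N ≈ 85

N̂ = (47+1)(8+1)/(4+1) − 1 = 48·9/5 − 1
= 432/5 − 1 ≈ 86.4 − 1 ≈ 85.4 → 85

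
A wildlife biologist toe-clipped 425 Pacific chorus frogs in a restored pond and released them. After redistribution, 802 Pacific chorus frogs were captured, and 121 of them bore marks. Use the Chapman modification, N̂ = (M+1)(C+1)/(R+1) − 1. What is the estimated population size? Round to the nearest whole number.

N̂ = (425+1)(802+1)/(121+1) − 1 = 426·803/122 − 1
= 342078/122 − 1 ≈ 2803.9 − 1 ≈ 2802.9 → 2803

N ≈ 2803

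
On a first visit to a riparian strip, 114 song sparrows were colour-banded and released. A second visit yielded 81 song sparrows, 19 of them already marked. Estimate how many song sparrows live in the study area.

N = 486

The marked fraction in the recapture sample should equal the marked fraction in the population: 19/81 = 114/N.
N = (114 × 81) / 19 = 9234 / 19 = 486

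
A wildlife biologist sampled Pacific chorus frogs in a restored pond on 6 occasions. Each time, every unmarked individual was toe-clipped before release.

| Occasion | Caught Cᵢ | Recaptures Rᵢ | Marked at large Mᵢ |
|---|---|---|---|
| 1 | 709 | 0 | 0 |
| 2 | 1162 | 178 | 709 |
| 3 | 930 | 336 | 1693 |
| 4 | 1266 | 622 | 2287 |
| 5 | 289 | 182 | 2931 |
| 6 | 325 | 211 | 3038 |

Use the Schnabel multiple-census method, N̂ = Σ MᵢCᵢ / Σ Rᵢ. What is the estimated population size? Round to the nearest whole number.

Σ MᵢCᵢ = 0·709 + 709·1162 + 1693·930 + 2287·1266 + 2931·289 + 3038·325 = 0 + 823858 + 1574490 + 2895342 + 847059 + 987350 = 7128099
Σ Rᵢ = 0 + 178 + 336 + 622 + 182 + 211 = 1529
N̂ = 7128099 / 1529 ≈ 4661.9 → 4662

N ≈ 4662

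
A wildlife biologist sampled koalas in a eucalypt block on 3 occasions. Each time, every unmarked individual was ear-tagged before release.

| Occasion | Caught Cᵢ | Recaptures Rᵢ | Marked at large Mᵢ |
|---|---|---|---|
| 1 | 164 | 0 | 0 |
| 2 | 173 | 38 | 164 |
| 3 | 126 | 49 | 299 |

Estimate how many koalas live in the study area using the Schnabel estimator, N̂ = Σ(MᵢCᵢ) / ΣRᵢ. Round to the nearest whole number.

N ≈ 759

Σ MᵢCᵢ = 0·164 + 164·173 + 299·126 = 0 + 28372 + 37674 = 66046
Σ Rᵢ = 0 + 38 + 49 = 87
N̂ = 66046 / 87 ≈ 759.1 → 759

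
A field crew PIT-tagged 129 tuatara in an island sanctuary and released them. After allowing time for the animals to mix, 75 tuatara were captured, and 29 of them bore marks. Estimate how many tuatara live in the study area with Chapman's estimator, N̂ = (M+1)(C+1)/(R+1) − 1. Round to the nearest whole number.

N̂ = (129+1)(75+1)/(29+1) − 1 = 130·76/30 − 1
= 9880/30 − 1 ≈ 329.3 − 1 ≈ 328.3 → 328

N ≈ 328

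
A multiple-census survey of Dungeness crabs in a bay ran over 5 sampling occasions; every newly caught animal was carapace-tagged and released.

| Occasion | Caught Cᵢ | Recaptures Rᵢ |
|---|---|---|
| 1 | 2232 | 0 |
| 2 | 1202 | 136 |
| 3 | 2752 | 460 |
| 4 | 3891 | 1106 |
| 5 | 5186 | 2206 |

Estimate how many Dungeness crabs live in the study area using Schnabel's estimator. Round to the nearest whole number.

N ≈ 19,688

Marked at large before each occasion: Mᵢ = Σⱼ<ᵢ (Cⱼ − Rⱼ) → M1=0, M2=2232, M3=3298, M4=5590, M5=8375
Σ MᵢCᵢ = 0·2232 + 2232·1202 + 3298·2752 + 5590·3891 + 8375·5186 = 0 + 2682864 + 9076096 + 21750690 + 43432750 = 76942400
Σ Rᵢ = 0 + 136 + 460 + 1106 + 2206 = 3908
N̂ = 76942400 / 3908 ≈ 19688.4 → 19688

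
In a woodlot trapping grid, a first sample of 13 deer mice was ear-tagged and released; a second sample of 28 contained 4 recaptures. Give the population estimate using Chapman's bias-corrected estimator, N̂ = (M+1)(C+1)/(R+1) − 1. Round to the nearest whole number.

N̂ = (13+1)(28+1)/(4+1) − 1 = 14·29/5 − 1
= 406/5 − 1 ≈ 81.2 − 1 ≈ 80.2 → 80

N ≈ 80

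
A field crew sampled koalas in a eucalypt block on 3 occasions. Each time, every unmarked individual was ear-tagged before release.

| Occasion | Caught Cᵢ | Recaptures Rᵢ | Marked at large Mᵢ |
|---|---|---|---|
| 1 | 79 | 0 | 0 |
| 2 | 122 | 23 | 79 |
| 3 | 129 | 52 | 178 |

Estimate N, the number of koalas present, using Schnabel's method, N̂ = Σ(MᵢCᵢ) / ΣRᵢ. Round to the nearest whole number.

N ≈ 435

Σ MᵢCᵢ = 0·79 + 79·122 + 178·129 = 0 + 9638 + 22962 = 32600
Σ Rᵢ = 0 + 23 + 52 = 75
N̂ = 32600 / 75 ≈ 434.7 → 435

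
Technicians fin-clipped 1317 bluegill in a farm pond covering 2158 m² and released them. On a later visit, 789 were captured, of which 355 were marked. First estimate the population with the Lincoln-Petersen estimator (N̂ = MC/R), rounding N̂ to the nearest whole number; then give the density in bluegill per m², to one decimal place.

N̂ = 1317·789/355 = 1039113/355 ≈ 2927.1 → 2927
Density = N̂ / area = 2927 / 2158 ≈ 1.36 → 1.4 per m²

density ≈ 1.4 bluegill per m²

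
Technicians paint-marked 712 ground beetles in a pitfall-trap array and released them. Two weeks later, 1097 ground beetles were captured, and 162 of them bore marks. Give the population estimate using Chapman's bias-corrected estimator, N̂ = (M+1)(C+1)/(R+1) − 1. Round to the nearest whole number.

N ≈ 4802

N̂ = (712+1)(1097+1)/(162+1) − 1 = 713·1098/163 − 1
= 782874/163 − 1 ≈ 4802.9 − 1 ≈ 4801.9 → 4802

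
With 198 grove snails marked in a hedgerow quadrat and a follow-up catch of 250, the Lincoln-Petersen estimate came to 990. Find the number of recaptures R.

R = 50

From N = M·C/R: R = M·C / N = 198·250 / 990 = 49500 / 990 = 50.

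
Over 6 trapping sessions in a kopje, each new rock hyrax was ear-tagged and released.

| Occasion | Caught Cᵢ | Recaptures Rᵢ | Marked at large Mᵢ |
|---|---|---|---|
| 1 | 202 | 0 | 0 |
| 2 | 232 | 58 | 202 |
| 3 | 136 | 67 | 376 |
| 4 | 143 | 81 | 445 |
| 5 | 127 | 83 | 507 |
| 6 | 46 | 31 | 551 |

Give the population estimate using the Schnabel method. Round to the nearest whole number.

Σ MᵢCᵢ = 0·202 + 202·232 + 376·136 + 445·143 + 507·127 + 551·46 = 0 + 46864 + 51136 + 63635 + 64389 + 25346 = 251370
Σ Rᵢ = 0 + 58 + 67 + 81 + 83 + 31 = 320
N̂ = 251370 / 320 ≈ 785.5 → 786

N ≈ 786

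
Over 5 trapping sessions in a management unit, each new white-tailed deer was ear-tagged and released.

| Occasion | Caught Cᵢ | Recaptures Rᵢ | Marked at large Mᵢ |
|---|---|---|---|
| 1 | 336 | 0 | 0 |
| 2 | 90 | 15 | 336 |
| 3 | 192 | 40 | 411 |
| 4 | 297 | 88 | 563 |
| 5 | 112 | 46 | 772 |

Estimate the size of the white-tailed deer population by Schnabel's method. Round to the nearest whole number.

Σ MᵢCᵢ = 0·336 + 336·90 + 411·192 + 563·297 + 772·112 = 0 + 30240 + 78912 + 167211 + 86464 = 362827
Σ Rᵢ = 0 + 15 + 40 + 88 + 46 = 189
N̂ = 362827 / 189 ≈ 1919.7 → 1920

N ≈ 1920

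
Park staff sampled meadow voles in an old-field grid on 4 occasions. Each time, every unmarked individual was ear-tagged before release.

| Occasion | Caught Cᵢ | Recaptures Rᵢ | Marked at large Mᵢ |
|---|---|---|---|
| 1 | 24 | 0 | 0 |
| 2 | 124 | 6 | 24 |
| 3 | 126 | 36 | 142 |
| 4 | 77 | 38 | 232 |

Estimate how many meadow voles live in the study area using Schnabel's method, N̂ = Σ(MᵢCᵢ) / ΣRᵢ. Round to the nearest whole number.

N ≈ 484

Σ MᵢCᵢ = 0·24 + 24·124 + 142·126 + 232·77 = 0 + 2976 + 17892 + 17864 = 38732
Σ Rᵢ = 0 + 6 + 36 + 38 = 80
N̂ = 38732 / 80 ≈ 484.1 → 484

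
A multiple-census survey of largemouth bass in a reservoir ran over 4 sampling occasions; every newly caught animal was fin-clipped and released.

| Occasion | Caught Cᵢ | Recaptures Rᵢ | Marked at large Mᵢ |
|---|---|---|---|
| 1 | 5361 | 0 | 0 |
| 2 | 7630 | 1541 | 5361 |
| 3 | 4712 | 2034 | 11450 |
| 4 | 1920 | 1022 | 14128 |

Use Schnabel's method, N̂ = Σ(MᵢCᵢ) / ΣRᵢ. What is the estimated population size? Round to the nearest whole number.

N ≈ 26,535

Σ MᵢCᵢ = 0·5361 + 5361·7630 + 11450·4712 + 14128·1920 = 0 + 40904430 + 53952400 + 27125760 = 121982590
Σ Rᵢ = 0 + 1541 + 2034 + 1022 = 4597
N̂ = 121982590 / 4597 ≈ 26535.3 → 26535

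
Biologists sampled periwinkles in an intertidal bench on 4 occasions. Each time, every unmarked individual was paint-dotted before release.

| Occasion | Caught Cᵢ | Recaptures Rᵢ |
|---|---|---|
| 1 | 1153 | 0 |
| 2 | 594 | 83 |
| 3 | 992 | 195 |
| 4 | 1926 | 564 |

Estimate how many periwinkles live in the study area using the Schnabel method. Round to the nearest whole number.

Marked at large before each occasion: Mᵢ = Σⱼ<ᵢ (Cⱼ − Rⱼ) → M1=0, M2=1153, M3=1664, M4=2461
Σ MᵢCᵢ = 0·1153 + 1153·594 + 1664·992 + 2461·1926 = 0 + 684882 + 1650688 + 4739886 = 7075456
Σ Rᵢ = 0 + 83 + 195 + 564 = 842
N̂ = 7075456 / 842 ≈ 8403.2 → 8403

N ≈ 8403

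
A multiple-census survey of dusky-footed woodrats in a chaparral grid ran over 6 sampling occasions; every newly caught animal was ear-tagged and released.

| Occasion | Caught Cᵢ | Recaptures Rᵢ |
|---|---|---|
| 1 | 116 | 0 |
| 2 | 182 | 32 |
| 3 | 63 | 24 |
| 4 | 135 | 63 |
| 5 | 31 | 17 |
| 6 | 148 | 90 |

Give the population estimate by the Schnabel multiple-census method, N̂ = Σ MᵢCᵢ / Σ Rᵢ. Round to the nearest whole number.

Marked at large before each occasion: Mᵢ = Σⱼ<ᵢ (Cⱼ − Rⱼ) → M1=0, M2=116, M3=266, M4=305, M5=377, M6=391
Σ MᵢCᵢ = 0·116 + 116·182 + 266·63 + 305·135 + 377·31 + 391·148 = 0 + 21112 + 16758 + 41175 + 11687 + 57868 = 148600
Σ Rᵢ = 0 + 32 + 24 + 63 + 17 + 90 = 226
N̂ = 148600 / 226 ≈ 657.5 → 658

N ≈ 658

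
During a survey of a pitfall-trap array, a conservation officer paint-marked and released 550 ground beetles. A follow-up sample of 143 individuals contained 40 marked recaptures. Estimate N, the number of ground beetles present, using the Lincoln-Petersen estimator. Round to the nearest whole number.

N ≈ 1966

Lincoln-Petersen assumes M/N = R/C, so N = M·C / R.
N = (550 × 143) / 40 = 78650 / 40 ≈ 1966.2 → 1966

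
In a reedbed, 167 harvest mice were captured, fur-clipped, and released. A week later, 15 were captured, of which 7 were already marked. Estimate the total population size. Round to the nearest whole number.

If marked individuals mix randomly, R/C ≈ M/N, giving N ≈ M·C/R.
N = (167 × 15) / 7 = 2505 / 7 ≈ 357.9 → 358

N ≈ 358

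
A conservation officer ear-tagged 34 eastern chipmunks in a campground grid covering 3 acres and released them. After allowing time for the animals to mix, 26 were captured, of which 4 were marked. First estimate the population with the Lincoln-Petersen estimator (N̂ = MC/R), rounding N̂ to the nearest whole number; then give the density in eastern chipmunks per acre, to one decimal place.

N̂ = 34·26/4 = 884/4 = 221
Density = N̂ / area = 221 / 3 ≈ 73.67 → 73.7 per acre

density ≈ 73.7 eastern chipmunks per acre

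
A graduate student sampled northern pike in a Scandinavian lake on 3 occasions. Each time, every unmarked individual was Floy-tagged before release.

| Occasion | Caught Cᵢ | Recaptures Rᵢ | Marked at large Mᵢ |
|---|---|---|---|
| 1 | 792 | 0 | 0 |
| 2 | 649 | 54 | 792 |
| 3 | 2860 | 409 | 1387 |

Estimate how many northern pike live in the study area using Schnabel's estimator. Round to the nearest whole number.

N ≈ 9678

Σ MᵢCᵢ = 0·792 + 792·649 + 1387·2860 = 0 + 514008 + 3966820 = 4480828
Σ Rᵢ = 0 + 54 + 409 = 463
N̂ = 4480828 / 463 ≈ 9677.8 → 9678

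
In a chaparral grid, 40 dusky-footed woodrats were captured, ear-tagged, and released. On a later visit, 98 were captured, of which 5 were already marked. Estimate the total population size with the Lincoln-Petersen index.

If marked individuals mix randomly, R/C ≈ M/N, giving N ≈ M·C/R.
N = (40 × 98) / 5 = 3920 / 5 = 784

N = 784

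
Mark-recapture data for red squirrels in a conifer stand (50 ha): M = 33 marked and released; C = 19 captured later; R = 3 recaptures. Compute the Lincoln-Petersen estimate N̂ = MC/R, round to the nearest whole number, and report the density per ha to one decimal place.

N̂ = 33·19/3 = 627/3 = 209
Density = N̂ / area = 209 / 50 ≈ 4.18 → 4.2 per ha

density ≈ 4.2 red squirrels per ha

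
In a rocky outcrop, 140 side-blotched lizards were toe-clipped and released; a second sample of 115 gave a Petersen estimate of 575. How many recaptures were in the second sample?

From N = M·C/R: R = M·C / N = 140·115 / 575 = 16100 / 575 = 28.

R = 28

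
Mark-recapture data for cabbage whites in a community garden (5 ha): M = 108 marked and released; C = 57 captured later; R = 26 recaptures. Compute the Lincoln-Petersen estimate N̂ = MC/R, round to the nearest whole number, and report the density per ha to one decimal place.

N̂ = 108·57/26 = 6156/26 ≈ 236.8 → 237
Density = N̂ / area = 237 / 5 ≈ 47.40 → 47.4 per ha

density ≈ 47.4 cabbage whites per ha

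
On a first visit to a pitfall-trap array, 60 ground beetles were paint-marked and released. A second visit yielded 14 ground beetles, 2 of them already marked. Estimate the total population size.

The marked fraction in the recapture sample should equal the marked fraction in the population: 2/14 = 60/N.
N = (60 × 14) / 2 = 840 / 2 = 420

N = 420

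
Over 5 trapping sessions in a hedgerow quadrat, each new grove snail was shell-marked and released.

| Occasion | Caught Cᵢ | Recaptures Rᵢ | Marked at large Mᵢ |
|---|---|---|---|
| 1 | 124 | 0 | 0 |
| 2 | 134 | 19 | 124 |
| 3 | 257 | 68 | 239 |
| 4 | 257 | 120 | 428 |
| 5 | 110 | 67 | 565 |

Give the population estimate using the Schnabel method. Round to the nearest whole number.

N ≈ 913

Σ MᵢCᵢ = 0·124 + 124·134 + 239·257 + 428·257 + 565·110 = 0 + 16616 + 61423 + 109996 + 62150 = 250185
Σ Rᵢ = 0 + 19 + 68 + 120 + 67 = 274
N̂ = 250185 / 274 ≈ 913.1 → 913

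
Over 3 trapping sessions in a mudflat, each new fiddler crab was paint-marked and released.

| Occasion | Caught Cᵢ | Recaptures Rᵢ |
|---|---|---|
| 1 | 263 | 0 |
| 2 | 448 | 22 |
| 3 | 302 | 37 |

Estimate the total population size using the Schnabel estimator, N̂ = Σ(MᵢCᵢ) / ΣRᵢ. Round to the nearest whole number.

N ≈ 5524

Marked at large before each occasion: Mᵢ = Σⱼ<ᵢ (Cⱼ − Rⱼ) → M1=0, M2=263, M3=689
Σ MᵢCᵢ = 0·263 + 263·448 + 689·302 = 0 + 117824 + 208078 = 325902
Σ Rᵢ = 0 + 22 + 37 = 59
N̂ = 325902 / 59 ≈ 5523.8 → 5524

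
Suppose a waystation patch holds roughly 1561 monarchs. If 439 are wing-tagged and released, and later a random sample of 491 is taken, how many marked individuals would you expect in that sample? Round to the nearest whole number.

expected recaptures ≈ 138

Expected recaptures E[R] = M·C / N.
E[R] = 439 × 491 / 1561 = 215549 / 1561 ≈ 138.1 → 138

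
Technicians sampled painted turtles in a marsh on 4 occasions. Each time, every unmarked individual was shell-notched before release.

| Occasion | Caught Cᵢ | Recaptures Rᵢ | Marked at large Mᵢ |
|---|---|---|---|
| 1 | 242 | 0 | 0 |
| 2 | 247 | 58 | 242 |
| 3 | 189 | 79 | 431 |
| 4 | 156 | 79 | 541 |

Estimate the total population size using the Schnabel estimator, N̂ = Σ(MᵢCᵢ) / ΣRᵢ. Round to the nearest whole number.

N ≈ 1045

Σ MᵢCᵢ = 0·242 + 242·247 + 431·189 + 541·156 = 0 + 59774 + 81459 + 84396 = 225629
Σ Rᵢ = 0 + 58 + 79 + 79 = 216
N̂ = 225629 / 216 ≈ 1044.6 → 1045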